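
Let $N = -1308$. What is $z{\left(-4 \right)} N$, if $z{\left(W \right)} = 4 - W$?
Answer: $-10464$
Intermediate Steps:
$z{\left(-4 \right)} N = \left(4 - -4\right) \left(-1308\right) = \left(4 + 4\right) \left(-1308\right) = 8 \left(-1308\right) = -10464$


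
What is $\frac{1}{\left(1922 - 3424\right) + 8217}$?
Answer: $\frac{1}{6715} \approx 0.00014892$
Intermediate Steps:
$\frac{1}{\left(1922 - 3424\right) + 8217} = \frac{1}{-1502 + 8217} = \frac{1}{6715}$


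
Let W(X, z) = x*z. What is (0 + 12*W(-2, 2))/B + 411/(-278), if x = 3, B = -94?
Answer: -29325/13066 ≈ -2.2444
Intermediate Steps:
W(X, z) = 3*z
(0 + 12*W(-2, 2))/B + 411/(-278) = (0 + 12*(3*2))/(-94) + 411/(-278) = (0 + 12*6)*(-1/94) + 411*(-1/278) = (0 + 72)*(-1/94) - 411/278 = 72*(-1/94) - 411/278 = -36/47 - 411/278 = -29325/13066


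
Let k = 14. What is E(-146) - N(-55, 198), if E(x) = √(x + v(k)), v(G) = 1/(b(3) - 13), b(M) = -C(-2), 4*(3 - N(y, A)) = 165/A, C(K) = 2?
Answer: -67/24 + I*√32865/15 ≈ -2.7917 + 12.086*I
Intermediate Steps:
N(y, A) = 3 - 165/(4*A)
b(M) = -2 (b(M) = -1*2 = -2)
v(G) = -1/15 (v(G) = 1/(-2 - 13) = 1/(-15) = -1/15)
E(x) = √(-1/15 + x) (E(x) = √(x - 1/15) = √(-1/15 + x))
E(-146) - N(-55, 198) = √(-15 + 225*(-146))/15 - (3 - 165/4/198) = √(-15 - 32850)/15 - (3 - 165/4*1/198) = √(-32865)/15 - (3 - 5/24) = (I*√32865)/15 - 1*67/24 = I*√32865/15 - 67/24 = -67/24 + I*√32865/15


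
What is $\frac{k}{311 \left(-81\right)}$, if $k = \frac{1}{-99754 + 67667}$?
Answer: $\frac{1}{808303617} \approx 1.2372 \cdot 10^{-9}$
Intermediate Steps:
$k = - \frac{1}{32087}$ ($k = \frac{1}{-32087} = - \frac{1}{32087} \approx -3.1165 \cdot 10^{-5}$)
$\frac{k}{311 \left(-81\right)} = - \frac{1}{32087 \cdot 311 \left(-81\right)} = - \frac{1}{32087 \left(-25191\right)} = \left(- \frac{1}{32087}\right) \left(- \frac{1}{25191}\right) = \frac{1}{808303617}$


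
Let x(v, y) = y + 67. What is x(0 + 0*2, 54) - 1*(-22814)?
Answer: 22935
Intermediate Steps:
x(v, y) = 67 + y
x(0 + 0*2, 54) - 1*(-22814) = (67 + 54) - 1*(-22814) = 121 + 22814 = 22935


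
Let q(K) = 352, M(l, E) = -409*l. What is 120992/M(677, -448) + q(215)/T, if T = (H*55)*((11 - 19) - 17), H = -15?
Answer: -217999424/519174375 ≈ -0.41990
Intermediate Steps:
T = 20625 (T = (-15*55)*((11 - 19) - 17) = -825*(-8 - 17) = -825*(-25) = 20625)
120992/M(677, -448) + q(215)/T = 120992/((-409*677)) + 352/20625 = 120992/(-276893) + 352*(1/20625) = 120992*(-1/276893) + 32/1875 = -120992/276893 + 32/1875 = -217999424/519174375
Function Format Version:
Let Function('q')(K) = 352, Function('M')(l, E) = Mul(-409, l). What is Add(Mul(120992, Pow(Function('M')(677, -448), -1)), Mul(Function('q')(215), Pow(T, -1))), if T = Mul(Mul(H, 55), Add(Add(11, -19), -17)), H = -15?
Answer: Rational(-217999424, 519174375) ≈ -0.41990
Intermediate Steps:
T = 20625 (T = Mul(Mul(-15, 55), Add(Add(11, -19), -17)) = Mul(-825, Add(-8, -17)) = Mul(-825, -25) = 20625)
Add(Mul(120992, Pow(Function('M')(677, -448), -1)), Mul(Function('q')(215), Pow(T, -1))) = Add(Mul(120992, Pow(Mul(-409, 677), -1)), Mul(352, Pow(20625, -1))) = Add(Mul(120992, Pow(-276893, -1)), Mul(352, Rational(1, 20625))) = Add(Mul(120992, Rational(-1, 276893)), Rational(32, 1875)) = Add(Rational(-120992, 276893), Rational(32, 1875)) = Rational(-217999424, 519174375)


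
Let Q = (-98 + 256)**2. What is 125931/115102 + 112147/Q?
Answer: 617387903/110515628 ≈ 5.5864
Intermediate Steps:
Q = 24964 (Q = 158**2 = 24964)
125931/115102 + 112147/Q = 125931/115102 + 112147/24964 = 125931*(1/115102) + 112147*(1/24964) = 9687/8854 + 112147/24964 = 617387903/110515628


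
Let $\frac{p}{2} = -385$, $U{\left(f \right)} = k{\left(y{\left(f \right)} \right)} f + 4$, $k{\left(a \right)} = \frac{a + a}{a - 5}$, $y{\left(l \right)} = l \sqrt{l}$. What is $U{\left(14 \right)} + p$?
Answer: $- \frac{2005922}{2719} + \frac{1960 \sqrt{14}}{2719} \approx -735.04$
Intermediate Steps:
$y{\left(l \right)} = l^{\frac{3}{2}}$
$k{\left(a \right)} = \frac{2 a}{-5 + a}$
$U{\left(f \right)} = 4 + \frac{2 f^{\frac{5}{2}}}{-5 + f^{\frac{3}{2}}}$ ($U{\left(f \right)} = \frac{2 f^{\frac{3}{2}}}{-5 + f^{\frac{3}{2}}} f + 4 = \frac{2 f^{\frac{5}{2}}}{-5 + f^{\frac{3}{2}}} + 4 = 4 + \frac{2 f^{\frac{5}{2}}}{-5 + f^{\frac{3}{2}}}$)
$p = -770$ ($p = 2 \left(-385\right) = -770$)
$U{\left(14 \right)} + p = \frac{2 \left(-10 + 14^{\frac{5}{2}} + 2 \cdot 14^{\frac{3}{2}}\right)}{-5 + 14^{\frac{3}{2}}} - 770 = \frac{2 \left(-10 + 196 \sqrt{14} + 2 \cdot 14 \sqrt{14}\right)}{-5 + 14 \sqrt{14}} - 770 = \frac{2 \left(-10 + 196 \sqrt{14} + 28 \sqrt{14}\right)}{-5 + 14 \sqrt{14}} - 770 = \frac{2 \left(-10 + 224 \sqrt{14}\right)}{-5 + 14 \sqrt{14}} - 770 = -770 + \frac{2 \left(-10 + 224 \sqrt{14}\right)}{-5 + 14 \sqrt{14}}$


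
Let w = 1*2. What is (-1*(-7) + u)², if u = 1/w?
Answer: 225/4 ≈ 56.250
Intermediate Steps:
w = 2
u = ½ (u = 1/2 = ½ ≈ 0.50000)
(-1*(-7) + u)² = (-1*(-7) + ½)² = (7 + ½)² = (15/2)² = 225/4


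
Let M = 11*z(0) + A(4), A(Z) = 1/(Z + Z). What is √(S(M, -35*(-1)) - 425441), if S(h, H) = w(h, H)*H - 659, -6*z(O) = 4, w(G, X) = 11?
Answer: I*√425715 ≈ 652.47*I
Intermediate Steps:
A(Z) = 1/(2*Z)
z(O) = -⅔ (z(O) = -⅙*4 = -⅔)
M = -173/24 (M = 11*(-⅔) + (½)/4 = -22/3 + (½)*(¼) = -22/3 + ⅛ = -173/24 ≈ -7.2083)
S(h, H) = -659 + 11*H (S(h, H) = 11*H - 659 = -659 + 11*H)
√(S(M, -35*(-1)) - 425441) = √((-659 + 11*(-35*(-1))) - 425441) = √((-659 + 11*35) - 425441) = √((-659 + 385) - 425441) = √(-274 - 425441) = √(-425715) = I*√425715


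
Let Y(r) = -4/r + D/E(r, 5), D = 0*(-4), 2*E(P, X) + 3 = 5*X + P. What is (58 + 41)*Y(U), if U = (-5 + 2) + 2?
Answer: 396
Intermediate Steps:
E(P, X) = -3/2 + P/2 + 5*X/2 (E(P, X) = -3/2 + (5*X + P)/2 = -3/2 + (P + 5*X)/2 = -3/2 + (P/2 + 5*X/2) = -3/2 + P/2 + 5*X/2)
D = 0
U = -1 (U = -3 + 2 = -1)
Y(r) = -4/r (Y(r) = -4/r + 0/(-3/2 + r/2 + (5/2)*5) = -4/r + 0/(-3/2 + r/2 + 25/2) = -4/r + 0/(11 + r/2) = -4/r + 0 = -4/r)
(58 + 41)*Y(U) = (58 + 41)*(-4/(-1)) = 99*(-4*(-1)) = 99*4 = 396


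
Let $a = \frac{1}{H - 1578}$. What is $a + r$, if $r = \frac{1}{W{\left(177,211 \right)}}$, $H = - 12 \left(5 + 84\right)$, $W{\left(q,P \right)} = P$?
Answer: $\frac{2435}{558306} \approx 0.0043614$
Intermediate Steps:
$H = -1068$ ($H = \left(-12\right) 89 = -1068$)
$r = \frac{1}{211} \approx 0.0047393$
$a = - \frac{1}{2646}$ ($a = \frac{1}{-1068 - 1578} = \frac{1}{-2646} = - \frac{1}{2646} \approx -0.00037793$)
$a + r = - \frac{1}{2646} + \frac{1}{211} = \frac{2435}{558306}$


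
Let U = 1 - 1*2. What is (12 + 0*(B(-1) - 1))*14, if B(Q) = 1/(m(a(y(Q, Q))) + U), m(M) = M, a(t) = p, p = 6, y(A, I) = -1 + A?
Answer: 168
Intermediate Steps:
a(t) = 6
U = -1 (U = 1 - 2 = -1)
B(Q) = ⅕ (B(Q) = 1/(6 - 1) = 1/5 = ⅕)
(12 + 0*(B(-1) - 1))*14 = (12 + 0*(⅕ - 1))*14 = (12 + 0*(-⅘))*14 = (12 + 0)*14 = 12*14 = 168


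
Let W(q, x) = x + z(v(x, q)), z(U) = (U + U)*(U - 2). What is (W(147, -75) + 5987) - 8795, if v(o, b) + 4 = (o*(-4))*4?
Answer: 2853165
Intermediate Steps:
v(o, b) = -4 - 16*o (v(o, b) = -4 + (o*(-4))*4 = -4 - 4*o*4 = -4 - 16*o)
z(U) = 2*U*(-2 + U) (z(U) = (2*U)*(-2 + U) = 2*U*(-2 + U))
W(q, x) = x + 2*(-6 - 16*x)*(-4 - 16*x) (W(q, x) = x + 2*(-4 - 16*x)*(-2 + (-4 - 16*x)) = x + 2*(-4 - 16*x)*(-6 - 16*x) = x + 2*(-6 - 16*x)*(-4 - 16*x))
(W(147, -75) + 5987) - 8795 = ((48 + 321*(-75) + 512*(-75)**2) + 5987) - 8795 = ((48 - 24075 + 512*5625) + 5987) - 8795 = ((48 - 24075 + 2880000) + 5987) - 8795 = (2855973 + 5987) - 8795 = 2861960 - 8795 = 2853165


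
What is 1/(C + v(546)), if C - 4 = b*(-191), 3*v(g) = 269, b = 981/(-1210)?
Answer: 3630/902123 ≈ 0.0040238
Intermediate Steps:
b = -981/1210 (b = 981*(-1/1210) = -981/1210 ≈ -0.81074)
v(g) = 269/3 (v(g) = (⅓)*269 = 269/3)
C = 192211/1210 (C = 4 - 981/1210*(-191) = 4 + 187371/1210 = 192211/1210 ≈ 158.85)
1/(C + v(546)) = 1/(192211/1210 + 269/3) = 1/(902123/3630) = 3630/902123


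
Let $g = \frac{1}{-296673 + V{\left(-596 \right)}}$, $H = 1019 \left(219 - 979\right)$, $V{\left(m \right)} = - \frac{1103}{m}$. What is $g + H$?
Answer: $- \frac{136933386912796}{176816005} \approx -7.7444 \cdot 10^{5}$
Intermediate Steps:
$H = -774440$ ($H = 1019 \left(-760\right) = -774440$)
$g = - \frac{596}{176816005}$ ($g = \frac{1}{-296673 - \frac{1103}{-596}} = \frac{1}{-296673 - - \frac{1103}{596}} = \frac{1}{-296673 + \frac{1103}{596}} = \frac{1}{- \frac{176816005}{596}} = - \frac{596}{176816005} \approx -3.3707 \cdot 10^{-6}$)
$g + H = - \frac{596}{176816005} - 774440 = - \frac{136933386912796}{176816005}$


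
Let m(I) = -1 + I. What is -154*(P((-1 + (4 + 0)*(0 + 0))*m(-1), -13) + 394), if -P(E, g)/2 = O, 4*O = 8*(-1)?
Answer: -61292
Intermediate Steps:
O = -2 (O = (8*(-1))/4 = (¼)*(-8) = -2)
P(E, g) = 4 (P(E, g) = -2*(-2) = 4)
-154*(P((-1 + (4 + 0)*(0 + 0))*m(-1), -13) + 394) = -154*(4 + 394) = -154*398 = -61292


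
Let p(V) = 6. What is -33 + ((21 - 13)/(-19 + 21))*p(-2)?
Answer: -9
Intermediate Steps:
-33 + ((21 - 13)/(-19 + 21))*p(-2) = -33 + ((21 - 13)/(-19 + 21))*6 = -33 + (8/2)*6 = -33 + (8*(½))*6 = -33 + 4*6 = -33 + 24 = -9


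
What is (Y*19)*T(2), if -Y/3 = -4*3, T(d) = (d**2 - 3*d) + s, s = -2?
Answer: -2736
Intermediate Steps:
T(d) = -2 + d**2 - 3*d (T(d) = (d**2 - 3*d) - 2 = -2 + d**2 - 3*d)
Y = 36 (Y = -(-12)*3 = -3*(-12) = 36)
(Y*19)*T(2) = (36*19)*(-2 + 2**2 - 3*2) = 684*(-2 + 4 - 6) = 684*(-4) = -2736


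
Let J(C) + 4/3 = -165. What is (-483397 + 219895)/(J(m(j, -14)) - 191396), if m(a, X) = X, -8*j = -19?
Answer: 790506/574687 ≈ 1.3755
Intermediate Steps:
j = 19/8 (j = -⅛*(-19) = 19/8 ≈ 2.3750)
J(C) = -499/3 (J(C) = -4/3 - 165 = -499/3)
(-483397 + 219895)/(J(m(j, -14)) - 191396) = (-483397 + 219895)/(-499/3 - 191396) = -263502/(-574687/3) = -263502*(-3/574687) = 790506/574687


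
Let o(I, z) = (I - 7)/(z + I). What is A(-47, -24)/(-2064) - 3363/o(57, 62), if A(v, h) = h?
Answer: -8604223/1075 ≈ -8003.9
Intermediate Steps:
o(I, z) = (-7 + I)/(I + z)
A(-47, -24)/(-2064) - 3363/o(57, 62) = -24/(-2064) - 3363*(57 + 62)/(-7 + 57) = -24*(-1/2064) - 3363/(50/119) = 1/86 - 3363/((1/119)*50) = 1/86 - 3363/50/119 = 1/86 - 3363*119/50 = 1/86 - 400197/50 = -8604223/1075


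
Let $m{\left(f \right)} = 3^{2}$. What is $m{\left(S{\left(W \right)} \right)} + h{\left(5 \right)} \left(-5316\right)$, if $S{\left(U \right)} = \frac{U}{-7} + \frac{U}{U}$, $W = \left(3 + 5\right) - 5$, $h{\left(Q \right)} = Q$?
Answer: $-26571$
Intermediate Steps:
$W = 3$ ($W = 8 - 5 = 3$)
$S{\left(U \right)} = 1 - \frac{U}{7}$ ($S{\left(U \right)} = U \left(- \frac{1}{7}\right) + 1 = - \frac{U}{7} + 1 = 1 - \frac{U}{7}$)
$m{\left(f \right)} = 9$
$m{\left(S{\left(W \right)} \right)} + h{\left(5 \right)} \left(-5316\right) = 9 + 5 \left(-5316\right) = 9 - 26580 = -26571$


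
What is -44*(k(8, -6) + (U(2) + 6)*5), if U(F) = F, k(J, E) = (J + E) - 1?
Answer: -1804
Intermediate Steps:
k(J, E) = -1 + E + J (k(J, E) = (E + J) - 1 = -1 + E + J)
-44*(k(8, -6) + (U(2) + 6)*5) = -44*((-1 - 6 + 8) + (2 + 6)*5) = -44*(1 + 8*5) = -44*(1 + 40) = -44*41 = -1804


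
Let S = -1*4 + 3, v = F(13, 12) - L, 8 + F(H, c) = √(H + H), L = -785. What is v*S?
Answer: -777 - √26 ≈ -782.10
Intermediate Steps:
F(H, c) = -8 + √2*√H (F(H, c) = -8 + √(H + H) = -8 + √(2*H) = -8 + √2*√H)
v = 777 + √26 (v = (-8 + √2*√13) - 1*(-785) = (-8 + √26) + 785 = 777 + √26 ≈ 782.10)
S = -1 (S = -4 + 3 = -1)
v*S = (777 + √26)*(-1) = -777 - √26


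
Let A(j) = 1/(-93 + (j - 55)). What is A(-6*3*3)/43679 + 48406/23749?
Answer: 427093762399/209541179342 ≈ 2.0382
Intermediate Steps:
A(j) = 1/(-148 + j) (A(j) = 1/(-93 + (-55 + j)) = 1/(-148 + j))
A(-6*3*3)/43679 + 48406/23749 = 1/(-148 - 6*3*3*43679) + 48406/23749 = (1/43679)/(-148 - 18*3) + 48406*(1/23749) = (1/43679)/(-148 - 54) + 48406/23749 = (1/43679)/(-202) + 48406/23749 = -1/202*1/43679 + 48406/23749 = -1/8823158 + 48406/23749 = 427093762399/209541179342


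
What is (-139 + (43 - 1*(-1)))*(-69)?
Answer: 6555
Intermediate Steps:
(-139 + (43 - 1*(-1)))*(-69) = (-139 + (43 + 1))*(-69) = (-139 + 44)*(-69) = -95*(-69) = 6555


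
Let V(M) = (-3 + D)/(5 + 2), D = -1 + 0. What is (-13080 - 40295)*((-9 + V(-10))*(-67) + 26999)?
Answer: -1475300250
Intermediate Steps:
D = -1
V(M) = -4/7 (V(M) = (-3 - 1)/(5 + 2) = -4/7)
(-13080 - 40295)*((-9 + V(-10))*(-67) + 26999) = (-13080 - 40295)*((-9 - 4/7)*(-67) + 26999) = -53375*(-67/7*(-67) + 26999) = -53375*(4489/7 + 26999) = -53375*193482/7 = -1475300250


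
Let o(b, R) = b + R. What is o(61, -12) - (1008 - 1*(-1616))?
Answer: -2575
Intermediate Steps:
o(b, R) = R + b
o(61, -12) - (1008 - 1*(-1616)) = (-12 + 61) - (1008 - 1*(-1616)) = 49 - (1008 + 1616) = 49 - 1*2624 = 49 - 2624 = -2575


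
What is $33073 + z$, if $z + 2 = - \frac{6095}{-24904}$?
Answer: $\frac{823606279}{24904} \approx 33071.0$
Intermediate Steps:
$z = - \frac{43713}{24904}$ ($z = -2 - \frac{6095}{-24904} = -2 - - \frac{6095}{24904} = -2 + \frac{6095}{24904} = - \frac{43713}{24904} \approx -1.7553$)
$33073 + z = 33073 - \frac{43713}{24904} = \frac{823606279}{24904}$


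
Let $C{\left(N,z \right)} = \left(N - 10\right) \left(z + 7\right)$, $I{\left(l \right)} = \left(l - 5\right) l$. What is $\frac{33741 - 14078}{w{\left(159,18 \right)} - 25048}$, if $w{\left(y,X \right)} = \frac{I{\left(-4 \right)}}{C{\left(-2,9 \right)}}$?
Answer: $- \frac{44944}{57253} \approx -0.78501$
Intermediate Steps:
$I{\left(l \right)} = l \left(-5 + l\right)$ ($I{\left(l \right)} = \left(-5 + l\right) l = l \left(-5 + l\right)$)
$C{\left(N,z \right)} = \left(-10 + N\right) \left(7 + z\right)$
$w{\left(y,X \right)} = - \frac{3}{16}$ ($w{\left(y,X \right)} = \frac{\left(-4\right) \left(-5 - 4\right)}{-70 - 90 + 7 \left(-2\right) - 18} = \frac{\left(-4\right) \left(-9\right)}{-70 - 90 - 14 - 18} = \frac{36}{-192} = 36 \left(- \frac{1}{192}\right) = - \frac{3}{16}$)
$\frac{33741 - 14078}{w{\left(159,18 \right)} - 25048} = \frac{33741 - 14078}{- \frac{3}{16} - 25048} = \frac{19663}{- \frac{400771}{16}} = 19663 \left(- \frac{16}{400771}\right) = - \frac{44944}{57253}$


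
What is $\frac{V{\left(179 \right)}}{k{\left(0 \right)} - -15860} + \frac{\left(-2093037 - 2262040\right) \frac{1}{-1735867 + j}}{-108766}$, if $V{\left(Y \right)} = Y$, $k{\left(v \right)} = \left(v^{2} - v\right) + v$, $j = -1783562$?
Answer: $\frac{2013267438079}{178562242464060} \approx 0.011275$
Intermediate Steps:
$k{\left(v \right)} = v^{2}$
$\frac{V{\left(179 \right)}}{k{\left(0 \right)} - -15860} + \frac{\left(-2093037 - 2262040\right) \frac{1}{-1735867 + j}}{-108766} = \frac{179}{0^{2} - -15860} + \frac{\left(-2093037 - 2262040\right) \frac{1}{-1735867 - 1783562}}{-108766} = \frac{179}{0 + 15860} + - \frac{4355077}{-3519429} \left(- \frac{1}{108766}\right) = \frac{179}{15860} + \left(-4355077\right) \left(- \frac{1}{3519429}\right) \left(- \frac{1}{108766}\right) = 179 \cdot \frac{1}{15860} + \frac{4355077}{3519429} \left(- \frac{1}{108766}\right) = \frac{179}{15860} - \frac{256181}{22517306742} = \frac{2013267438079}{178562242464060}$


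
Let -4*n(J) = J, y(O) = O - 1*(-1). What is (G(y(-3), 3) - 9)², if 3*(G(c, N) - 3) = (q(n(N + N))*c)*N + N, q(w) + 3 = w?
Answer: 16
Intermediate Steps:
y(O) = 1 + O (y(O) = O + 1 = 1 + O)
n(J) = -J/4
q(w) = -3 + w
G(c, N) = 3 + N/3 + N*c*(-3 - N/2)/3 (G(c, N) = 3 + (((-3 - (N + N)/4)*c)*N + N)/3 = 3 + (((-3 - N/2)*c)*N + N)/3 = 3 + ((c*(-3 - N/2))*N + N)/3 = 3 + (N*c*(-3 - N/2) + N)/3 = 3 + (N + N*c*(-3 - N/2))/3 = 3 + (N/3 + N*c*(-3 - N/2)/3) = 3 + N/3 + N*c*(-3 - N/2)/3)
(G(y(-3), 3) - 9)² = ((3 + (⅓)*3 - ⅙*3*(1 - 3)*(6 + 3)) - 9)² = ((3 + 1 - ⅙*3*(-2)*9) - 9)² = ((3 + 1 + 9) - 9)² = (13 - 9)² = 4² = 16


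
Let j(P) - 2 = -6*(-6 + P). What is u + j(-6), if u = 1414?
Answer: 1488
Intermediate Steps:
j(P) = 38 - 6*P (j(P) = 2 - 6*(-6 + P) = 2 + (36 - 6*P) = 38 - 6*P)
u + j(-6) = 1414 + (38 - 6*(-6)) = 1414 + (38 + 36) = 1414 + 74 = 1488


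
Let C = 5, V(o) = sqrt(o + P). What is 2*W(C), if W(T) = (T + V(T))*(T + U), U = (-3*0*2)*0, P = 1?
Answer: 50 + 10*sqrt(6) ≈ 74.495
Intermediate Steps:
V(o) = sqrt(1 + o) (V(o) = sqrt(o + 1) = sqrt(1 + o))
U = 0 (U = (0*2)*0 = 0*0 = 0)
W(T) = T*(T + sqrt(1 + T)) (W(T) = (T + sqrt(1 + T))*(T + 0) = (T + sqrt(1 + T))*T = T*(T + sqrt(1 + T)))
2*W(C) = 2*(5*(5 + sqrt(1 + 5))) = 2*(5*(5 + sqrt(6))) = 2*(25 + 5*sqrt(6)) = 50 + 10*sqrt(6)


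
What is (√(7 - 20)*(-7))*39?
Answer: -273*I*√13 ≈ -984.32*I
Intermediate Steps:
(√(7 - 20)*(-7))*39 = (√(-13)*(-7))*39 = ((I*√13)*(-7))*39 = -7*I*√13*39 = -273*I*√13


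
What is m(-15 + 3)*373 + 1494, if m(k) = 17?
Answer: 7835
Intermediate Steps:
m(-15 + 3)*373 + 1494 = 17*373 + 1494 = 6341 + 1494 = 7835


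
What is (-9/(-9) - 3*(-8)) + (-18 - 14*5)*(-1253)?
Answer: 110289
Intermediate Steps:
(-9/(-9) - 3*(-8)) + (-18 - 14*5)*(-1253) = (-9*(-⅑) + 24) + (-18 - 14*5)*(-1253) = (1 + 24) + (-18 - 70)*(-1253) = 25 - 88*(-1253) = 25 + 110264 = 110289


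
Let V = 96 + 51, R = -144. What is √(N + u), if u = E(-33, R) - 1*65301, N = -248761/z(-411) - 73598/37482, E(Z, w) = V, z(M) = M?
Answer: I*√425527517583274938/2567517 ≈ 254.07*I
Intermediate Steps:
V = 147
E(Z, w) = 147
N = 1548968504/2567517 (N = -248761/(-411) - 73598/37482 = -248761*(-1/411) - 73598*1/37482 = 248761/411 - 36799/18741 = 1548968504/2567517 ≈ 603.29)
u = -65154 (u = 147 - 1*65301 = 147 - 65301 = -65154)
√(N + u) = √(1548968504/2567517 - 65154) = √(-165735034114/2567517) = I*√425527517583274938/2567517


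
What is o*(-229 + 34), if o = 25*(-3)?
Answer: 14625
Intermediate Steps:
o = -75
o*(-229 + 34) = -75*(-229 + 34) = -75*(-195) = 14625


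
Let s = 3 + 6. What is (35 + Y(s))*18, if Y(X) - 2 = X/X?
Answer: 684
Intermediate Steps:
s = 9
Y(X) = 3 (Y(X) = 2 + X/X = 2 + 1 = 3)
(35 + Y(s))*18 = (35 + 3)*18 = 38*18 = 684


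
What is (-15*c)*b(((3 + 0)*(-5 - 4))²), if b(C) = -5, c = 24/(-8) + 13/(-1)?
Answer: -1200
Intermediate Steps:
c = -16 (c = 24*(-⅛) + 13*(-1) = -3 - 13 = -16)
(-15*c)*b(((3 + 0)*(-5 - 4))²) = -15*(-16)*(-5) = 240*(-5) = -1200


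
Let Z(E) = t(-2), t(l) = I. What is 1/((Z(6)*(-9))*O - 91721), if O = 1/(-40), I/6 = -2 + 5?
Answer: -20/1834339 ≈ -1.0903e-5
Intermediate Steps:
I = 18 (I = 6*(-2 + 5) = 6*3 = 18)
t(l) = 18
O = -1/40 ≈ -0.025000
Z(E) = 18
1/((Z(6)*(-9))*O - 91721) = 1/((18*(-9))*(-1/40) - 91721) = 1/(-162*(-1/40) - 91721) = 1/(81/20 - 91721) = 1/(-1834339/20) = -20/1834339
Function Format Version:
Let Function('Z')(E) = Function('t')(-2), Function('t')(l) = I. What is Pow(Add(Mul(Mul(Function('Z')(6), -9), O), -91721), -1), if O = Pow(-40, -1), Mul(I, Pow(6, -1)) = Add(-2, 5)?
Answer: Rational(-20, 1834339) ≈ -1.0903e-5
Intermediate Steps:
I = 18 (I = Mul(6, Add(-2, 5)) = Mul(6, 3) = 18)
Function('t')(l) = 18
O = Rational(-1, 40) ≈ -0.025000
Function('Z')(E) = 18
Pow(Add(Mul(Mul(Function('Z')(6), -9), O), -91721), -1) = Pow(Add(Mul(Mul(18, -9), Rational(-1, 40)), -91721), -1) = Pow(Add(Mul(-162, Rational(-1, 40)), -91721), -1) = Pow(Add(Rational(81, 20), -91721), -1) = Pow(Rational(-1834339, 20), -1) = Rational(-20, 1834339)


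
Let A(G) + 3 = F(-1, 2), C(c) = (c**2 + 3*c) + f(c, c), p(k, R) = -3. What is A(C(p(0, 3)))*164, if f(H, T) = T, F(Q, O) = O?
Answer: -164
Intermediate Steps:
C(c) = c**2 + 4*c (C(c) = (c**2 + 3*c) + c = c**2 + 4*c)
A(G) = -1 (A(G) = -3 + 2 = -1)
A(C(p(0, 3)))*164 = -1*164 = -164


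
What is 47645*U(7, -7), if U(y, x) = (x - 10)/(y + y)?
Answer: -809965/14 ≈ -57855.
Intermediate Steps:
U(y, x) = (-10 + x)/(2*y) (U(y, x) = (-10 + x)/((2*y)) = (-10 + x)*(1/(2*y)) = (-10 + x)/(2*y))
47645*U(7, -7) = 47645*((½)*(-10 - 7)/7) = 47645*((½)*(⅐)*(-17)) = 47645*(-17/14) = -809965/14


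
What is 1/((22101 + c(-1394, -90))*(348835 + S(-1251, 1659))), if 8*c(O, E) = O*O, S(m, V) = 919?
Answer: 1/92686733647 ≈ 1.0789e-11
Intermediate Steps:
c(O, E) = O²/8 (c(O, E) = (O*O)/8 = O²/8)
1/((22101 + c(-1394, -90))*(348835 + S(-1251, 1659))) = 1/((22101 + (⅛)*(-1394)²)*(348835 + 919)) = 1/((22101 + (⅛)*1943236)*349754) = 1/((22101 + 485809/2)*349754) = 1/((530011/2)*349754) = 1/92686733647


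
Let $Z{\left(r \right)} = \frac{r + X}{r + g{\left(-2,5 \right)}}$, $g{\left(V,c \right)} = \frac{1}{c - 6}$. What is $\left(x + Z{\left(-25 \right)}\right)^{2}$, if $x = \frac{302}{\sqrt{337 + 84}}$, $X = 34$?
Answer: $\frac{61688005}{284596} - \frac{2718 \sqrt{421}}{5473} \approx 206.57$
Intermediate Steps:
$g{\left(V,c \right)} = \frac{1}{-6 + c}$
$Z{\left(r \right)} = \frac{34 + r}{-1 + r}$ ($Z{\left(r \right)} = \frac{r + 34}{r + \frac{1}{-6 + 5}} = \frac{34 + r}{r + \frac{1}{-1}} = \frac{34 + r}{r - 1} = \frac{34 + r}{-1 + r}$)
$x = \frac{302 \sqrt{421}}{421}$ ($x = \frac{302}{\sqrt{421}} = 302 \frac{\sqrt{421}}{421} = \frac{302 \sqrt{421}}{421} \approx 14.719$)
$\left(x + Z{\left(-25 \right)}\right)^{2} = \left(\frac{302 \sqrt{421}}{421} + \frac{34 - 25}{-1 - 25}\right)^{2} = \left(\frac{302 \sqrt{421}}{421} + \frac{1}{-26} \cdot 9\right)^{2} = \left(\frac{302 \sqrt{421}}{421} - \frac{9}{26}\right)^{2} = \left(- \frac{9}{26} + \frac{302 \sqrt{421}}{421}\right)^{2}$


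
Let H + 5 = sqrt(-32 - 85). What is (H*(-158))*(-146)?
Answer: -115340 + 69204*I*sqrt(13) ≈ -1.1534e+5 + 2.4952e+5*I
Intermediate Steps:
H = -5 + 3*I*sqrt(13) (H = -5 + sqrt(-32 - 85) = -5 + sqrt(-117) = -5 + 3*I*sqrt(13) ≈ -5.0 + 10.817*I)
(H*(-158))*(-146) = ((-5 + 3*I*sqrt(13))*(-158))*(-146) = (790 - 474*I*sqrt(13))*(-146) = -115340 + 69204*I*sqrt(13)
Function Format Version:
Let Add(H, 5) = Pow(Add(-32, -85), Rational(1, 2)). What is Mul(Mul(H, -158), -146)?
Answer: Add(-115340, Mul(69204, I, Pow(13, Rational(1, 2)))) ≈ Add(-1.1534e+5, Mul(2.4952e+5, I))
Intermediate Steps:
H = Add(-5, Mul(3, I, Pow(13, Rational(1, 2)))) (H = Add(-5, Pow(Add(-32, -85), Rational(1, 2))) = Add(-5, Pow(-117, Rational(1, 2))) = Add(-5, Mul(3, I, Pow(13, Rational(1, 2)))) ≈ Add(-5.0000, Mul(10.817, I)))
Mul(Mul(H, -158), -146) = Mul(Mul(Add(-5, Mul(3, I, Pow(13, Rational(1, 2)))), -158), -146) = Mul(Add(790, Mul(-474, I, Pow(13, Rational(1, 2)))), -146) = Add(-115340, Mul(69204, I, Pow(13, Rational(1, 2))))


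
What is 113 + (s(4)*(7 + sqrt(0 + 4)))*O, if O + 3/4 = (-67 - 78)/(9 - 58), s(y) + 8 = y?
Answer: 1640/49 ≈ 33.469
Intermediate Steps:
s(y) = -8 + y
O = 433/196 (O = -3/4 + (-67 - 78)/(9 - 58) = -3/4 - 145/(-49) = -3/4 - 145*(-1/49) = -3/4 + 145/49 = 433/196 ≈ 2.2092)
113 + (s(4)*(7 + sqrt(0 + 4)))*O = 113 + ((-8 + 4)*(7 + sqrt(0 + 4)))*(433/196) = 113 - 4*(7 + sqrt(4))*(433/196) = 113 - 4*(7 + 2)*(433/196) = 113 - 4*9*(433/196) = 113 - 36*433/196 = 113 - 3897/49 = 1640/49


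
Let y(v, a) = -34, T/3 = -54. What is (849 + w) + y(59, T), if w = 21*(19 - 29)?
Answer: 605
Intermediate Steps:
T = -162 (T = 3*(-54) = -162)
w = -210 (w = 21*(-10) = -210)
(849 + w) + y(59, T) = (849 - 210) - 34 = 639 - 34 = 605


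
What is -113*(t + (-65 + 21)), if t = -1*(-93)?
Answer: -5537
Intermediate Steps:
t = 93
-113*(t + (-65 + 21)) = -113*(93 + (-65 + 21)) = -113*(93 - 44) = -113*49 = -5537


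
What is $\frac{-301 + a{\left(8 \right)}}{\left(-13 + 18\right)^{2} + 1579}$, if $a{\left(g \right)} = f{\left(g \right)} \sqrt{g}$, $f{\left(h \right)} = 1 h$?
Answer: $- \frac{301}{1604} + \frac{4 \sqrt{2}}{401} \approx -0.17355$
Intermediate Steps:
$f{\left(h \right)} = h$
$a{\left(g \right)} = g^{\frac{3}{2}}$ ($a{\left(g \right)} = g \sqrt{g} = g^{\frac{3}{2}}$)
$\frac{-301 + a{\left(8 \right)}}{\left(-13 + 18\right)^{2} + 1579} = \frac{-301 + 8^{\frac{3}{2}}}{\left(-13 + 18\right)^{2} + 1579} = \frac{-301 + 16 \sqrt{2}}{5^{2} + 1579} = \frac{-301 + 16 \sqrt{2}}{25 + 1579} = \frac{-301 + 16 \sqrt{2}}{1604} = \left(-301 + 16 \sqrt{2}\right) \frac{1}{1604} = - \frac{301}{1604} + \frac{4 \sqrt{2}}{401}$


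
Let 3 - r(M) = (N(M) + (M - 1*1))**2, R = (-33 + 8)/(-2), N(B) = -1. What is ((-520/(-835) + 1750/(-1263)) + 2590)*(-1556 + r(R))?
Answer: -908341561319/210921 ≈ -4.3066e+6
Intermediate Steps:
R = 25/2 (R = -25*(-1/2) = 25/2 ≈ 12.500)
r(M) = 3 - (-2 + M)**2 (r(M) = 3 - (-1 + (M - 1*1))**2 = 3 - (-1 + (M - 1))**2 = 3 - (-1 + (-1 + M))**2 = 3 - (-2 + M)**2)
((-520/(-835) + 1750/(-1263)) + 2590)*(-1556 + r(R)) = ((-520/(-835) + 1750/(-1263)) + 2590)*(-1556 + (3 - (-2 + 25/2)**2)) = ((-520*(-1/835) + 1750*(-1/1263)) + 2590)*(-1556 + (3 - (21/2)**2)) = ((104/167 - 1750/1263) + 2590)*(-1556 + (3 - 1*441/4)) = (-160898/210921 + 2590)*(-1556 + (3 - 441/4)) = 546124492*(-1556 - 429/4)/210921 = (546124492/210921)*(-6653/4) = -908341561319/210921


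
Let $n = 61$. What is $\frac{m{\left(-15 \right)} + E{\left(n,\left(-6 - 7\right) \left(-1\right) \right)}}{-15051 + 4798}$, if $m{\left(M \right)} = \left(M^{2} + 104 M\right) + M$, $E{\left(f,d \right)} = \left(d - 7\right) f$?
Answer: $\frac{984}{10253} \approx 0.095972$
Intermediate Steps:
$E{\left(f,d \right)} = f \left(-7 + d\right)$ ($E{\left(f,d \right)} = \left(-7 + d\right) f = f \left(-7 + d\right)$)
$m{\left(M \right)} = M^{2} + 105 M$
$\frac{m{\left(-15 \right)} + E{\left(n,\left(-6 - 7\right) \left(-1\right) \right)}}{-15051 + 4798} = \frac{- 15 \left(105 - 15\right) + 61 \left(-7 + \left(-6 - 7\right) \left(-1\right)\right)}{-15051 + 4798} = \frac{\left(-15\right) 90 + 61 \left(-7 - -13\right)}{-10253} = \left(-1350 + 61 \left(-7 + 13\right)\right) \left(- \frac{1}{10253}\right) = \left(-1350 + 61 \cdot 6\right) \left(- \frac{1}{10253}\right) = \left(-1350 + 366\right) \left(- \frac{1}{10253}\right) = \left(-984\right) \left(- \frac{1}{10253}\right) = \frac{984}{10253}$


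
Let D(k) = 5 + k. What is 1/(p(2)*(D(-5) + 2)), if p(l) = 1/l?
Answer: 1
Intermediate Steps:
1/(p(2)*(D(-5) + 2)) = 1/(((5 - 5) + 2)/2) = 1/((0 + 2)/2) = 1/((1/2)*2) = 1/1 = 1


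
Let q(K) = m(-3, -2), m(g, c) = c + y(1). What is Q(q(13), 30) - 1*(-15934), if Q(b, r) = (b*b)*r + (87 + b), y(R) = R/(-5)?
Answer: 16164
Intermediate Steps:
y(R) = -R/5 (y(R) = R*(-⅕) = -R/5)
m(g, c) = -⅕ + c (m(g, c) = c - ⅕*1 = c - ⅕ = -⅕ + c)
q(K) = -11/5 (q(K) = -⅕ - 2 = -11/5)
Q(b, r) = 87 + b + r*b² (Q(b, r) = b²*r + (87 + b) = r*b² + (87 + b) = 87 + b + r*b²)
Q(q(13), 30) - 1*(-15934) = (87 - 11/5 + 30*(-11/5)²) - 1*(-15934) = (87 - 11/5 + 30*(121/25)) + 15934 = (87 - 11/5 + 726/5) + 15934 = 230 + 15934 = 16164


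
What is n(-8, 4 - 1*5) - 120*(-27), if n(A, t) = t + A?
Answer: 3231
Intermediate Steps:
n(A, t) = A + t
n(-8, 4 - 1*5) - 120*(-27) = (-8 + (4 - 1*5)) - 120*(-27) = (-8 + (4 - 5)) + 3240 = (-8 - 1) + 3240 = -9 + 3240 = 3231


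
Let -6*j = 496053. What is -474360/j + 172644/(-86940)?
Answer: 1498190521/399322665 ≈ 3.7518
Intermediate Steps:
j = -165351/2 (j = -1/6*496053 = -165351/2 ≈ -82676.)
-474360/j + 172644/(-86940) = -474360/(-165351/2) + 172644/(-86940) = -474360*(-2/165351) + 172644*(-1/86940) = 316240/55117 - 14387/7245 = 1498190521/399322665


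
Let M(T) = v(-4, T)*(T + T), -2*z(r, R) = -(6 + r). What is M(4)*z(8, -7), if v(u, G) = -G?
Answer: -224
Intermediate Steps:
z(r, R) = 3 + r/2 (z(r, R) = -(-1)*(6 + r)/2 = -(-6 - r)/2 = 3 + r/2)
M(T) = -2*T² (M(T) = (-T)*(T + T) = (-T)*(2*T) = -2*T²)
M(4)*z(8, -7) = (-2*4²)*(3 + (½)*8) = (-2*16)*(3 + 4) = -32*7 = -224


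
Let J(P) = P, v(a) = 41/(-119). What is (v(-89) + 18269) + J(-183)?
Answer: 2152193/119 ≈ 18086.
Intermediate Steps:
v(a) = -41/119 (v(a) = 41*(-1/119) = -41/119)
(v(-89) + 18269) + J(-183) = (-41/119 + 18269) - 183 = 2173970/119 - 183 = 2152193/119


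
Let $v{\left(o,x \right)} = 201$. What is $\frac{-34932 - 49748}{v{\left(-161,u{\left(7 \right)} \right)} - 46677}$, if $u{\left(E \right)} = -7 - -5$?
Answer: $\frac{21170}{11619} \approx 1.822$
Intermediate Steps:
$u{\left(E \right)} = -2$ ($u{\left(E \right)} = -7 + 5 = -2$)
$\frac{-34932 - 49748}{v{\left(-161,u{\left(7 \right)} \right)} - 46677} = \frac{-34932 - 49748}{201 - 46677} = - \frac{84680}{-46476} = \left(-84680\right) \left(- \frac{1}{46476}\right) = \frac{21170}{11619}$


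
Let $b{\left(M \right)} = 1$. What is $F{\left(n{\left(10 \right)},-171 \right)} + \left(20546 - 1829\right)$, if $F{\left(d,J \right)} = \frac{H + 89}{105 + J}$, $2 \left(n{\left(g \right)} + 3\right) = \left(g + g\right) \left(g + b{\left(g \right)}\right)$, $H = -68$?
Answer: $\frac{411767}{22} \approx 18717.0$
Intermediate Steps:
$n{\left(g \right)} = -3 + g \left(1 + g\right)$ ($n{\left(g \right)} = -3 + \frac{\left(g + g\right) \left(g + 1\right)}{2} = -3 + \frac{2 g \left(1 + g\right)}{2} = -3 + g \left(1 + g\right)$)
$F{\left(d,J \right)} = \frac{21}{105 + J}$ ($F{\left(d,J \right)} = \frac{-68 + 89}{105 + J} = \frac{21}{105 + J}$)
$F{\left(n{\left(10 \right)},-171 \right)} + \left(20546 - 1829\right) = \frac{21}{105 - 171} + \left(20546 - 1829\right) = \frac{21}{-66} + \left(20546 - 1829\right) = 21 \left(- \frac{1}{66}\right) + 18717 = - \frac{7}{22} + 18717 = \frac{411767}{22}$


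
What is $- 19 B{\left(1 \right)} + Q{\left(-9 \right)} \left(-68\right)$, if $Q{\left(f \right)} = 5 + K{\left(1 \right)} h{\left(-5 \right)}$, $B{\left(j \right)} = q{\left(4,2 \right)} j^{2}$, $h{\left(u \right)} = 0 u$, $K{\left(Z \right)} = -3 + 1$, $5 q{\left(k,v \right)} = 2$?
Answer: $- \frac{1738}{5} \approx -347.6$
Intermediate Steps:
$q{\left(k,v \right)} = \frac{2}{5}$ ($q{\left(k,v \right)} = \frac{1}{5} \cdot 2 = \frac{2}{5}$)
$K{\left(Z \right)} = -2$
$h{\left(u \right)} = 0$
$B{\left(j \right)} = \frac{2 j^{2}}{5}$
$Q{\left(f \right)} = 5$ ($Q{\left(f \right)} = 5 - 0 = 5 + 0 = 5$)
$- 19 B{\left(1 \right)} + Q{\left(-9 \right)} \left(-68\right) = - 19 \frac{2 \cdot 1^{2}}{5} + 5 \left(-68\right) = - 19 \cdot \frac{2}{5} \cdot 1 - 340 = \left(-19\right) \frac{2}{5} - 340 = - \frac{38}{5} - 340 = - \frac{1738}{5}$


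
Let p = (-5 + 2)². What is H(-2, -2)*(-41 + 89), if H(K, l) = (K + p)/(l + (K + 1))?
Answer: -112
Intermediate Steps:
p = 9 (p = (-3)² = 9)
H(K, l) = (9 + K)/(1 + K + l) (H(K, l) = (K + 9)/(l + (K + 1)) = (9 + K)/(l + (1 + K)) = (9 + K)/(1 + K + l))
H(-2, -2)*(-41 + 89) = ((9 - 2)/(1 - 2 - 2))*(-41 + 89) = (7/(-3))*48 = -⅓*7*48 = -7/3*48 = -112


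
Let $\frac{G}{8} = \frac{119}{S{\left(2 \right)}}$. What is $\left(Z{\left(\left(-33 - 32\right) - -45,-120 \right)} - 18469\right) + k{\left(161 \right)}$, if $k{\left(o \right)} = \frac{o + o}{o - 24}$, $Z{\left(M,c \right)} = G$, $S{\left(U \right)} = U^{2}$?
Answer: $- \frac{2497325}{137} \approx -18229.0$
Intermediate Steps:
$G = 238$ ($G = 8 \frac{119}{2^{2}} = 8 \cdot \frac{119}{4} = 238$)
$Z{\left(M,c \right)} = 238$
$k{\left(o \right)} = \frac{2 o}{-24 + o}$
$\left(Z{\left(\left(-33 - 32\right) - -45,-120 \right)} - 18469\right) + k{\left(161 \right)} = \left(238 - 18469\right) + 2 \cdot 161 \frac{1}{-24 + 161} = -18231 + 2 \cdot 161 \cdot \frac{1}{137} = -18231 + \frac{322}{137} = - \frac{2497325}{137}$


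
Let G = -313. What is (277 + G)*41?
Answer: -1476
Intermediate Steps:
(277 + G)*41 = (277 - 313)*41 = -36*41 = -1476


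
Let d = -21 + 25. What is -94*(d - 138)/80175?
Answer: 12596/80175 ≈ 0.15711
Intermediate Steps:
d = 4
-94*(d - 138)/80175 = -94*(4 - 138)/80175 = -94*(-134)*(1/80175) = 12596*(1/80175) = 12596/80175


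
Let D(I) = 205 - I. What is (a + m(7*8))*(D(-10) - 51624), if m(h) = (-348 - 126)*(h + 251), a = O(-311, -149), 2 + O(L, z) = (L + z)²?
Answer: -3397106720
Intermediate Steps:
O(L, z) = -2 + (L + z)²
a = 211598 (a = -2 + (-311 - 149)² = -2 + (-460)² = -2 + 211600 = 211598)
m(h) = -118974 - 474*h (m(h) = -474*(251 + h) = -118974 - 474*h)
(a + m(7*8))*(D(-10) - 51624) = (211598 + (-118974 - 3318*8))*((205 - 1*(-10)) - 51624) = (211598 + (-118974 - 474*56))*((205 + 10) - 51624) = (211598 + (-118974 - 26544))*(215 - 51624) = (211598 - 145518)*(-51409) = 66080*(-51409) = -3397106720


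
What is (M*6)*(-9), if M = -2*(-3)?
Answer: -324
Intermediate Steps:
M = 6
(M*6)*(-9) = (6*6)*(-9) = 36*(-9) = -324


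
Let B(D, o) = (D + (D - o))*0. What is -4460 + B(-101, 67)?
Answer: -4460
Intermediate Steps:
B(D, o) = 0 (B(D, o) = (-o + 2*D)*0 = 0)
-4460 + B(-101, 67) = -4460 + 0 = -4460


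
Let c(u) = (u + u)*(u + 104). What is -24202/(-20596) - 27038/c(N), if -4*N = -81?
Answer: -1740348635/414566586 ≈ -4.1980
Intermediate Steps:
N = 81/4 (N = -¼*(-81) = 81/4 ≈ 20.250)
c(u) = 2*u*(104 + u) (c(u) = (2*u)*(104 + u) = 2*u*(104 + u))
-24202/(-20596) - 27038/c(N) = -24202/(-20596) - 27038*2/(81*(104 + 81/4)) = -24202*(-1/20596) - 27038/(2*(81/4)*(497/4)) = 12101/10298 - 27038/40257/8 = 12101/10298 - 27038*8/40257 = 12101/10298 - 216304/40257 = -1740348635/414566586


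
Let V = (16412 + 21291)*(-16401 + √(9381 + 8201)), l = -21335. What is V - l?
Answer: -618345568 + 37703*√17582 ≈ -6.1335e+8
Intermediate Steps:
V = -618366903 + 37703*√17582 (V = 37703*(-16401 + √17582) = -618366903 + 37703*√17582 ≈ -6.1337e+8)
V - l = (-618366903 + 37703*√17582) - 1*(-21335) = (-618366903 + 37703*√17582) + 21335 = -618345568 + 37703*√17582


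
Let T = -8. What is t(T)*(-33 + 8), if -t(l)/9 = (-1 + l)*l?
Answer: 16200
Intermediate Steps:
t(l) = -9*l*(-1 + l) (t(l) = -9*(-1 + l)*l = -9*l*(-1 + l))
t(T)*(-33 + 8) = (9*(-8)*(1 - 1*(-8)))*(-33 + 8) = (9*(-8)*(1 + 8))*(-25) = (9*(-8)*9)*(-25) = -648*(-25) = 16200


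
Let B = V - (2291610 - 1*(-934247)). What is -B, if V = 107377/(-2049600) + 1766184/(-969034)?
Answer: 3203490908930367509/993066043200 ≈ 3.2259e+6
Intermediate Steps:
V = -1862011345109/993066043200 (V = 107377*(-1/2049600) + 1766184*(-1/969034) = -107377/2049600 - 883092/484517 = -1862011345109/993066043200 ≈ -1.8750)
B = -3203490908930367509/993066043200 (B = -1862011345109/993066043200 - (2291610 - 1*(-934247)) = -1862011345109/993066043200 - (2291610 + 934247) = -1862011345109/993066043200 - 1*3225857 = -1862011345109/993066043200 - 3225857 = -3203490908930367509/993066043200 ≈ -3.2259e+6)
-B = -1*(-3203490908930367509/993066043200) = 3203490908930367509/993066043200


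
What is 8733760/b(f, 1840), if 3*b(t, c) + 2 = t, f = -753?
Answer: -5240256/151 ≈ -34704.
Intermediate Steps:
b(t, c) = -⅔ + t/3
8733760/b(f, 1840) = 8733760/(-⅔ + (⅓)*(-753)) = 8733760/(-⅔ - 251) = 8733760/(-755/3) = 8733760*(-3/755) = -5240256/151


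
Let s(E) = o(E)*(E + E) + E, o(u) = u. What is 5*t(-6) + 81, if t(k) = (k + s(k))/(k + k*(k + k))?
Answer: 941/11 ≈ 85.545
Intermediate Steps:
s(E) = E + 2*E² (s(E) = E*(E + E) + E = E*(2*E) + E = 2*E² + E = E + 2*E²)
t(k) = (k + k*(1 + 2*k))/(k + 2*k²) (t(k) = (k + k*(1 + 2*k))/(k + k*(k + k)) = (k + k*(1 + 2*k))/(k + k*(2*k)) = (k + k*(1 + 2*k))/(k + 2*k²))
5*t(-6) + 81 = 5*(2*(1 - 6)/(1 + 2*(-6))) + 81 = 5*(2*(-5)/(1 - 12)) + 81 = 5*(2*(-5)/(-11)) + 81 = 5*(2*(-1/11)*(-5)) + 81 = 5*(10/11) + 81 = 50/11 + 81 = 941/11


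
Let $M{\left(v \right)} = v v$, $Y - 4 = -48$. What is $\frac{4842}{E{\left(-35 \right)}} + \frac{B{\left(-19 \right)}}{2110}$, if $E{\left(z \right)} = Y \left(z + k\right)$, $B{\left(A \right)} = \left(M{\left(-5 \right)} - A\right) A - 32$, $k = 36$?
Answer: $- \frac{2563703}{23210} \approx -110.46$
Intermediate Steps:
$Y = -44$ ($Y = 4 - 48 = -44$)
$M{\left(v \right)} = v^{2}$
$B{\left(A \right)} = -32 + A \left(25 - A\right)$ ($B{\left(A \right)} = \left(\left(-5\right)^{2} - A\right) A - 32 = \left(25 - A\right) A - 32 = A \left(25 - A\right) - 32 = -32 + A \left(25 - A\right)$)
$E{\left(z \right)} = -1584 - 44 z$ ($E{\left(z \right)} = - 44 \left(z + 36\right) = - 44 \left(36 + z\right) = -1584 - 44 z$)
$\frac{4842}{E{\left(-35 \right)}} + \frac{B{\left(-19 \right)}}{2110} = \frac{4842}{-1584 - -1540} + \frac{-32 - \left(-19\right)^{2} + 25 \left(-19\right)}{2110} = \frac{4842}{-1584 + 1540} + \left(-32 - 361 - 475\right) \frac{1}{2110} = \frac{4842}{-44} + \left(-32 - 361 - 475\right) \frac{1}{2110} = 4842 \left(- \frac{1}{44}\right) - \frac{434}{1055} = - \frac{2421}{22} - \frac{434}{1055} = - \frac{2563703}{23210}$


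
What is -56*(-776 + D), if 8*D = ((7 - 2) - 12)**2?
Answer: 43113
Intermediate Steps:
D = 49/8 (D = ((7 - 2) - 12)**2/8 = (5 - 12)**2/8 = (1/8)*(-7)**2 = (1/8)*49 = 49/8 ≈ 6.1250)
-56*(-776 + D) = -56*(-776 + 49/8) = -56*(-6159/8) = 43113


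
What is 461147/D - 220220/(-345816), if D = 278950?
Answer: 13806398747/6029085825 ≈ 2.2900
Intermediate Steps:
461147/D - 220220/(-345816) = 461147/278950 - 220220/(-345816) = 461147*(1/278950) - 220220*(-1/345816) = 461147/278950 + 55055/86454 = 13806398747/6029085825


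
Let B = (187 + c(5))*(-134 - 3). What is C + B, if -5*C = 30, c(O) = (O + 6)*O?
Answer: -33160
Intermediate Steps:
c(O) = O*(6 + O) (c(O) = (6 + O)*O = O*(6 + O))
B = -33154 (B = (187 + 5*(6 + 5))*(-134 - 3) = (187 + 5*11)*(-137) = (187 + 55)*(-137) = 242*(-137) = -33154)
C = -6 (C = -1/5*30 = -6)
C + B = -6 - 33154 = -33160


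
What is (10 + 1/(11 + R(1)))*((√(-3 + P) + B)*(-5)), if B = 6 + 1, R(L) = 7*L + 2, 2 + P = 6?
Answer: -402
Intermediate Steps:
P = 4 (P = -2 + 6 = 4)
R(L) = 2 + 7*L
B = 7
(10 + 1/(11 + R(1)))*((√(-3 + P) + B)*(-5)) = (10 + 1/(11 + (2 + 7*1)))*((√(-3 + 4) + 7)*(-5)) = (10 + 1/(11 + (2 + 7)))*((√1 + 7)*(-5)) = (10 + 1/(11 + 9))*((1 + 7)*(-5)) = (10 + 1/20)*(8*(-5)) = (10 + 1/20)*(-40) = (201/20)*(-40) = -402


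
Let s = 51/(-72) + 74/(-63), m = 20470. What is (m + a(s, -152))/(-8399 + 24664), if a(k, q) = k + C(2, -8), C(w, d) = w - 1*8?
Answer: 10312907/8197560 ≈ 1.2580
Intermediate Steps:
C(w, d) = -8 + w (C(w, d) = w - 8 = -8 + w)
s = -949/504 (s = 51*(-1/72) + 74*(-1/63) = -17/24 - 74/63 = -949/504 ≈ -1.8829)
a(k, q) = -6 + k (a(k, q) = k + (-8 + 2) = k - 6 = -6 + k)
(m + a(s, -152))/(-8399 + 24664) = (20470 + (-6 - 949/504))/(-8399 + 24664) = (20470 - 3973/504)/16265 = (10312907/504)*(1/16265) = 10312907/8197560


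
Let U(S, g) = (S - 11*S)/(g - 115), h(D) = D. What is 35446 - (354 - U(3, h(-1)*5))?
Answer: 140369/4 ≈ 35092.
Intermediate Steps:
U(S, g) = -10*S/(-115 + g) (U(S, g) = (-10*S)/(-115 + g) = -10*S/(-115 + g))
35446 - (354 - U(3, h(-1)*5)) = 35446 - (354 - (-10)*3/(-115 - 1*5)) = 35446 - (354 - (-10)*3/(-115 - 5)) = 35446 - (354 - (-10)*3/(-120)) = 35446 - (354 - (-10)*3*(-1)/120) = 35446 - (354 - 1*1/4) = 35446 - (354 - 1/4) = 35446 - 1*1415/4 = 35446 - 1415/4 = 140369/4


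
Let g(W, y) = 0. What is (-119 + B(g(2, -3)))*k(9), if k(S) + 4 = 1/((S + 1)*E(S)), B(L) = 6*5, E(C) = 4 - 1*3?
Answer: 3471/10 ≈ 347.10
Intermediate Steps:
E(C) = 1 (E(C) = 4 - 3 = 1)
B(L) = 30
k(S) = -4 + 1/(1 + S) (k(S) = -4 + 1/((S + 1)*1) = -4 + 1/(1 + S))
(-119 + B(g(2, -3)))*k(9) = (-119 + 30)*((-3 - 4*9)/(1 + 9)) = -89*(-3 - 36)/10 = -89*(-39)/10 = -89*(-39/10) = 3471/10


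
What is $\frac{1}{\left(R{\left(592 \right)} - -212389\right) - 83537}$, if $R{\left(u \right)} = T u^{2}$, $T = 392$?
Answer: $\frac{1}{137510740} \approx 7.2722 \cdot 10^{-9}$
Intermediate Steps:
$R{\left(u \right)} = 392 u^{2}$
$\frac{1}{\left(R{\left(592 \right)} - -212389\right) - 83537} = \frac{1}{\left(392 \cdot 592^{2} - -212389\right) - 83537} = \frac{1}{\left(392 \cdot 350464 + 212389\right) - 83537} = \frac{1}{\left(137381888 + 212389\right) - 83537} = \frac{1}{137594277 - 83537} = \frac{1}{137510740}$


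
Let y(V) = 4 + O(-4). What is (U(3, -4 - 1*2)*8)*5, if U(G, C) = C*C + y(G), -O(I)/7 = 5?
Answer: 200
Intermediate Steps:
O(I) = -35 (O(I) = -7*5 = -35)
y(V) = -31 (y(V) = 4 - 35 = -31)
U(G, C) = -31 + C**2 (U(G, C) = C*C - 31 = C**2 - 31 = -31 + C**2)
(U(3, -4 - 1*2)*8)*5 = ((-31 + (-4 - 1*2)**2)*8)*5 = ((-31 + (-4 - 2)**2)*8)*5 = ((-31 + (-6)**2)*8)*5 = ((-31 + 36)*8)*5 = (5*8)*5 = 40*5 = 200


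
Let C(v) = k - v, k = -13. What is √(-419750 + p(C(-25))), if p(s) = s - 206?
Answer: 2*I*√104986 ≈ 648.03*I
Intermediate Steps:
C(v) = -13 - v
p(s) = -206 + s
√(-419750 + p(C(-25))) = √(-419750 + (-206 + (-13 - 1*(-25)))) = √(-419750 + (-206 + (-13 + 25))) = √(-419750 + (-206 + 12)) = √(-419750 - 194) = √(-419944) = 2*I*√104986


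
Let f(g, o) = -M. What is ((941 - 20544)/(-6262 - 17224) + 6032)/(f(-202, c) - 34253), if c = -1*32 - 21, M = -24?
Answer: -141687155/803902294 ≈ -0.17625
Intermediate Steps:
c = -53 (c = -32 - 21 = -53)
f(g, o) = 24 (f(g, o) = -1*(-24) = 24)
((941 - 20544)/(-6262 - 17224) + 6032)/(f(-202, c) - 34253) = ((941 - 20544)/(-6262 - 17224) + 6032)/(24 - 34253) = (-19603/(-23486) + 6032)/(-34229) = (-19603*(-1/23486) + 6032)*(-1/34229) = (19603/23486 + 6032)*(-1/34229) = (141687155/23486)*(-1/34229) = -141687155/803902294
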